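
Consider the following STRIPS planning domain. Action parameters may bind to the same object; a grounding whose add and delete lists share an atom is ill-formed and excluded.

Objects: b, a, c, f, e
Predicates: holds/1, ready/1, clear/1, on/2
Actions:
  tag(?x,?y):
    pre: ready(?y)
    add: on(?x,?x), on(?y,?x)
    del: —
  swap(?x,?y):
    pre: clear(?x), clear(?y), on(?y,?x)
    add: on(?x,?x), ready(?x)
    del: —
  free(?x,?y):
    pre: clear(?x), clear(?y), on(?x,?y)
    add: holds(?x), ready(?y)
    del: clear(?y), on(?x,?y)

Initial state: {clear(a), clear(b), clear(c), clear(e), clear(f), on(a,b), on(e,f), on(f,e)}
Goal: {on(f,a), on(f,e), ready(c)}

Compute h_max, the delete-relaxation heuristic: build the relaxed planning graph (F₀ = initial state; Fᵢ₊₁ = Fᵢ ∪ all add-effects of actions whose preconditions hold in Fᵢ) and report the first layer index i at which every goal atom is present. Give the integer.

F0 = init (8 atoms)
F1 = F0 ∪ {holds(a), holds(e), holds(f), on(b,b), on(e,e), on(f,f), ready(b), ready(e), ready(f)}  (17 atoms)
F2 = F1 ∪ {holds(b), on(a,a), on(b,a), on(b,c), on(b,e), on(b,f), on(c,c), on(e,a), on(e,b), on(e,c), on(f,a), on(f,b), on(f,c)}  (30 atoms)
F3 = F2 ∪ {holds(c), ready(a), ready(c)}  (33 atoms)
goal ⊆ F3  ⇒  h_max = 3

3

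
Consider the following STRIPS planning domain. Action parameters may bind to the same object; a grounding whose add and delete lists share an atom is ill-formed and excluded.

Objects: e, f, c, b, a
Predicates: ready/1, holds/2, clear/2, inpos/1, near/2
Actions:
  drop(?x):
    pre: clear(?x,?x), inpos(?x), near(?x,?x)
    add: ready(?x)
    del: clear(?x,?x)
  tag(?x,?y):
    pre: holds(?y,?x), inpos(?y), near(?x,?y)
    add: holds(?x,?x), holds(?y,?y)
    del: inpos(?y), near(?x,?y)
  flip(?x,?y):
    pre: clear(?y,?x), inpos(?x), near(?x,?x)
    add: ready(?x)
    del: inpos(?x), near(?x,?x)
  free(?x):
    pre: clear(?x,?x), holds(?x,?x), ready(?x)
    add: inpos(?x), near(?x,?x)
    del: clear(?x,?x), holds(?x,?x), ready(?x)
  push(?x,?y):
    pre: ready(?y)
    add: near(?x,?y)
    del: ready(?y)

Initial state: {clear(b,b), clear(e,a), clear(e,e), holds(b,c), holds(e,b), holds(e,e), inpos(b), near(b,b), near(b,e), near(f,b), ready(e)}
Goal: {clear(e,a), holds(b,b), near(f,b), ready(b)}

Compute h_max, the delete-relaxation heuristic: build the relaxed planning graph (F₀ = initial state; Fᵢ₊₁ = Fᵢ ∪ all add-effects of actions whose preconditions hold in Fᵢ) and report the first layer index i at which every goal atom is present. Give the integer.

F0 = init (11 atoms)
F1 = F0 ∪ {inpos(e), near(a,e), near(c,e), near(e,e), near(f,e), ready(b)}  (17 atoms)
F2 = F1 ∪ {holds(b,b), near(a,b), near(c,b), near(e,b)}  (21 atoms)
goal ⊆ F2  ⇒  h_max = 2

2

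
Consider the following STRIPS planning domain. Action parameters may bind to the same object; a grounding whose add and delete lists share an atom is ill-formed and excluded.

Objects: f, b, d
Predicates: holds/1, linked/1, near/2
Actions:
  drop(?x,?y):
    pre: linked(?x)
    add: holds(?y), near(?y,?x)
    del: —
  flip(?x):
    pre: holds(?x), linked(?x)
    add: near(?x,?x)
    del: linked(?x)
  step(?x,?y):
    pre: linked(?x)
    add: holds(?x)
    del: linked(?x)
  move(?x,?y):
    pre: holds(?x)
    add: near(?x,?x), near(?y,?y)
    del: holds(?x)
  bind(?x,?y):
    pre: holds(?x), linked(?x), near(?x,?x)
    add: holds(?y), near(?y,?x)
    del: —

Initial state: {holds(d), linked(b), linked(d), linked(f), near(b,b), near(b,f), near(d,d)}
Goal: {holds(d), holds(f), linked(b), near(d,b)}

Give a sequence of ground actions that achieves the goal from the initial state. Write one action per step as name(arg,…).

drop(f,f); drop(b,d)

1. drop(f,f)  →  {holds(d), holds(f), linked(b), linked(d), linked(f), near(b,b), near(b,f), near(d,d), near(f,f)}
2. drop(b,d)  →  {holds(d), holds(f), linked(b), linked(d), linked(f), near(b,b), near(b,f), near(d,b), near(d,d), near(f,f)}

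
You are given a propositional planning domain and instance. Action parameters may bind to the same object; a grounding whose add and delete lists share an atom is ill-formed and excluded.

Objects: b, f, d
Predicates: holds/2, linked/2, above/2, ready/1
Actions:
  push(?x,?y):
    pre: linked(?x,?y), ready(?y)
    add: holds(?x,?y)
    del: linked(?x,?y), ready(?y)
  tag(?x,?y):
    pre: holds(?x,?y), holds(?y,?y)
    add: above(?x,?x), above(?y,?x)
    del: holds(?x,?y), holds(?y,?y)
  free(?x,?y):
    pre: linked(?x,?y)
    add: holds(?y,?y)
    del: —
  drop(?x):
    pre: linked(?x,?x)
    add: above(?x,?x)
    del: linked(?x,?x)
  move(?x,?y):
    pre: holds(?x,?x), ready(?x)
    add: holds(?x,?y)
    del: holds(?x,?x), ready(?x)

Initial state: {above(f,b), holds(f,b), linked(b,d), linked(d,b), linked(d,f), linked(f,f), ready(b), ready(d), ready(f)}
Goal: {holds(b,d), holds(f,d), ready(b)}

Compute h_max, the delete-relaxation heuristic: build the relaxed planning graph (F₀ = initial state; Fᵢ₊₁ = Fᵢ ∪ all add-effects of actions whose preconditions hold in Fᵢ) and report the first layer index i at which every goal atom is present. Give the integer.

2

F0 = init (9 atoms)
F1 = F0 ∪ {above(f,f), holds(b,b), holds(b,d), holds(d,b), holds(d,d), holds(d,f), holds(f,f)}  (16 atoms)
F2 = F1 ∪ {above(b,b), above(b,d), above(b,f), above(d,b), above(d,d), above(f,d), holds(b,f), holds(f,d)}  (24 atoms)
goal ⊆ F2  ⇒  h_max = 2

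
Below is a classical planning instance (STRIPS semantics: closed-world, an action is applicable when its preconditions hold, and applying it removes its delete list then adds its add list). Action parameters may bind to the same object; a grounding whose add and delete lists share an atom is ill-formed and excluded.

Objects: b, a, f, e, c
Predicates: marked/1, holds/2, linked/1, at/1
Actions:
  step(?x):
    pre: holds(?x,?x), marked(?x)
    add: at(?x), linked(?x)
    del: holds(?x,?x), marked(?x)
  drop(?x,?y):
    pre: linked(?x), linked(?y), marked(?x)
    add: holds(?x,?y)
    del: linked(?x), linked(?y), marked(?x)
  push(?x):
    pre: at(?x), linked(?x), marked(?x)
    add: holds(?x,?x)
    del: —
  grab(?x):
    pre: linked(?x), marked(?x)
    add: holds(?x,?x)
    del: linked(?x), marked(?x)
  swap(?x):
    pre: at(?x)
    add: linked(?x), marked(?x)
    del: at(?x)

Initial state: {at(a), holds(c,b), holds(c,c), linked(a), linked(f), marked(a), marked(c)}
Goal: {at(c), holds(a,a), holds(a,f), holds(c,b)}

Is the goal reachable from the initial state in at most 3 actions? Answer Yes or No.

1. step(c)  →  {at(a), at(c), holds(c,b), linked(a), linked(c), linked(f), marked(a)}
2. push(a)  →  {at(a), at(c), holds(a,a), holds(c,b), linked(a), linked(c), linked(f), marked(a)}
3. drop(a,f)  →  {at(a), at(c), holds(a,a), holds(a,f), holds(c,b), linked(c)}
optimal plan length = 3; 3 ≤ 3

Yes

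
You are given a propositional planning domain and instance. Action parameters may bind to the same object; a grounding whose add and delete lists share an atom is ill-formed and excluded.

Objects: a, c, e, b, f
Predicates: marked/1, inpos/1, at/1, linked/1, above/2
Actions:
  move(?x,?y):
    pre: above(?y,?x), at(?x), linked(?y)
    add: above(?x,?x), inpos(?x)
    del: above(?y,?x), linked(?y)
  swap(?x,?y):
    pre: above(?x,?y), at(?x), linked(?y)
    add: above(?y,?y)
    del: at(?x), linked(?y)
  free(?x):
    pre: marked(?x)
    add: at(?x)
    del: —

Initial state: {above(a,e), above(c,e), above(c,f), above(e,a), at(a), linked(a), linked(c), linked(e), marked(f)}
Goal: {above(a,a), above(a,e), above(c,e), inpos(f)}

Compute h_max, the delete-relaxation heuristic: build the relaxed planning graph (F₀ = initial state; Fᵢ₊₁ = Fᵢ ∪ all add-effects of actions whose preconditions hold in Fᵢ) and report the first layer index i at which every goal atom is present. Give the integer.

2

F0 = init (9 atoms)
F1 = F0 ∪ {above(a,a), above(e,e), at(f), inpos(a)}  (13 atoms)
F2 = F1 ∪ {above(f,f), inpos(f)}  (15 atoms)
goal ⊆ F2  ⇒  h_max = 2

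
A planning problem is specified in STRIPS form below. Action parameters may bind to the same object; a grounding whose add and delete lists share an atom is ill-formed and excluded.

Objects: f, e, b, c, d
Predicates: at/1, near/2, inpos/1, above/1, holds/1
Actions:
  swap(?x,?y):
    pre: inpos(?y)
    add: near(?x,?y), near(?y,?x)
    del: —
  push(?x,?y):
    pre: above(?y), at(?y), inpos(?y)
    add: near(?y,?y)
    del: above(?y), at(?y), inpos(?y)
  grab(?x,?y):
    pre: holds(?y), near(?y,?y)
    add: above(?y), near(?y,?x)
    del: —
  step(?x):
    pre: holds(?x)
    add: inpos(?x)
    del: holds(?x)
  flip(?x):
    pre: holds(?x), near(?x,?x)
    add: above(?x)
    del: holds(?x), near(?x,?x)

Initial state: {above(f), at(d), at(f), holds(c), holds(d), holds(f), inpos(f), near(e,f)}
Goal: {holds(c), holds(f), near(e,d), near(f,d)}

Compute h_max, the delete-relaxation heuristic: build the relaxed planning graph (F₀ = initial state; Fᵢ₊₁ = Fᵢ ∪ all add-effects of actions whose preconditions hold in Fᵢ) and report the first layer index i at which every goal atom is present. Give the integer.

F0 = init (8 atoms)
F1 = F0 ∪ {inpos(c), inpos(d), near(b,f), near(c,f), near(d,f), near(f,b), near(f,c), near(f,d), near(f,e), near(f,f)}  (18 atoms)
F2 = F1 ∪ {near(b,c), near(b,d), near(c,b), near(c,c), near(c,d), near(c,e), near(d,b), near(d,c), near(d,d), near(d,e), near(e,c), near(e,d)}  (30 atoms)
goal ⊆ F2  ⇒  h_max = 2

2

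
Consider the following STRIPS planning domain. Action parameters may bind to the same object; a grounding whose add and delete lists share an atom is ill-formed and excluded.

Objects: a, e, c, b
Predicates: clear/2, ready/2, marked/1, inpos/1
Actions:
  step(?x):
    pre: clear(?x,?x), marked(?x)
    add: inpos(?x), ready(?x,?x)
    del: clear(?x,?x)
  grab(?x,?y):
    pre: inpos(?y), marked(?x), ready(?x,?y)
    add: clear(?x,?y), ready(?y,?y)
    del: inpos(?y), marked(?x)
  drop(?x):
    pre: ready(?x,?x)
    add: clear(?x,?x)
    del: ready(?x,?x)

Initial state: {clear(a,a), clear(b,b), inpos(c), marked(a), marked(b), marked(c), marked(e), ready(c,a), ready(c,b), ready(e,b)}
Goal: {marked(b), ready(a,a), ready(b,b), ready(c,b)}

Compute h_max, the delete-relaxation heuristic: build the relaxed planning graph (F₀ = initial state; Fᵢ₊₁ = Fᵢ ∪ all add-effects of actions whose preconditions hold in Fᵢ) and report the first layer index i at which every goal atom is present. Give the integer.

F0 = init (10 atoms)
F1 = F0 ∪ {inpos(a), inpos(b), ready(a,a), ready(b,b)}  (14 atoms)
goal ⊆ F1  ⇒  h_max = 1

1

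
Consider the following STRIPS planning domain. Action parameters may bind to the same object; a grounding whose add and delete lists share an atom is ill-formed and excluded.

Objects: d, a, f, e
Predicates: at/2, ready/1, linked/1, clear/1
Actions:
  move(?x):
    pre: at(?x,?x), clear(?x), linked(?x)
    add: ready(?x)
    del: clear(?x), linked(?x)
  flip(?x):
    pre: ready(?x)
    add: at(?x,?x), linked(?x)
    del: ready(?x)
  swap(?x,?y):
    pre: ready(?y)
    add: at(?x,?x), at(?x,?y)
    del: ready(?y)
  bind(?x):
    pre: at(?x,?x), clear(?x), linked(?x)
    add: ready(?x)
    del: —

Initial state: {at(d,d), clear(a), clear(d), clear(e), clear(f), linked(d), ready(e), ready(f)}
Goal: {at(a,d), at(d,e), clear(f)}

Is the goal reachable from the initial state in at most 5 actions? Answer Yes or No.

1. move(d)  →  {at(d,d), clear(a), clear(e), clear(f), ready(d), ready(e), ready(f)}
2. swap(d,e)  →  {at(d,d), at(d,e), clear(a), clear(e), clear(f), ready(d), ready(f)}
3. swap(a,d)  →  {at(a,a), at(a,d), at(d,d), at(d,e), clear(a), clear(e), clear(f), ready(f)}
optimal plan length = 3; 3 ≤ 5

Yes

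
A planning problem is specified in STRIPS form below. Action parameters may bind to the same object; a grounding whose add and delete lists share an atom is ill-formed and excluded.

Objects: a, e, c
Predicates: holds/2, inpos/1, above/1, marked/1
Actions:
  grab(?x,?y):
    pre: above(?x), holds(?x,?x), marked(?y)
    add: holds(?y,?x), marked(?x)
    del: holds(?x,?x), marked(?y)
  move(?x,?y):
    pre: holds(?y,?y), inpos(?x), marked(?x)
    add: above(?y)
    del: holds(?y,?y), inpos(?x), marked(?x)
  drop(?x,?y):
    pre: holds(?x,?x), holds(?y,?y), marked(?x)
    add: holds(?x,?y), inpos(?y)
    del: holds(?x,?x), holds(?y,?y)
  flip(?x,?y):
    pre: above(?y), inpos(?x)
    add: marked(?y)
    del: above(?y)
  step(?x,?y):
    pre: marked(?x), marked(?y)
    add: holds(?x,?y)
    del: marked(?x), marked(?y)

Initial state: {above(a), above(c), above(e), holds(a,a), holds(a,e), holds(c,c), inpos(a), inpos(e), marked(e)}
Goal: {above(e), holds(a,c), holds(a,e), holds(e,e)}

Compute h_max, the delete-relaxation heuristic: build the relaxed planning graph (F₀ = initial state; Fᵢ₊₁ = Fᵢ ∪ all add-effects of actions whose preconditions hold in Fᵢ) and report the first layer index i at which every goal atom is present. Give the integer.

2

F0 = init (9 atoms)
F1 = F0 ∪ {holds(e,a), holds(e,c), holds(e,e), marked(a), marked(c)}  (14 atoms)
F2 = F1 ∪ {holds(a,c), holds(c,a), holds(c,e), inpos(c)}  (18 atoms)
goal ⊆ F2  ⇒  h_max = 2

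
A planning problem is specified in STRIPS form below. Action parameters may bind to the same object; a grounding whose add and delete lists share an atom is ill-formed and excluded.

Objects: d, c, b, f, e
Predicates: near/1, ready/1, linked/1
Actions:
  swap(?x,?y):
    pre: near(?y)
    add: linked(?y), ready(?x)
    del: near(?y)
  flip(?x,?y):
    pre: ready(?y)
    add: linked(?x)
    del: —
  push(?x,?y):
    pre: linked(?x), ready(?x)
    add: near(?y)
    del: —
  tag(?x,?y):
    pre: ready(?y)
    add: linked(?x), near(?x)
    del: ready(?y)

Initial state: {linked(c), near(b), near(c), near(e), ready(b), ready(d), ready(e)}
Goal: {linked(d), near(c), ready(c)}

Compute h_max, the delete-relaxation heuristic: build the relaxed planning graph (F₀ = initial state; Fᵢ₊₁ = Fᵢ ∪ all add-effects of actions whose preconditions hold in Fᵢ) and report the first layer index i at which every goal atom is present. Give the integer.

F0 = init (7 atoms)
F1 = F0 ∪ {linked(b), linked(d), linked(e), linked(f), near(d), near(f), ready(c), ready(f)}  (15 atoms)
goal ⊆ F1  ⇒  h_max = 1

1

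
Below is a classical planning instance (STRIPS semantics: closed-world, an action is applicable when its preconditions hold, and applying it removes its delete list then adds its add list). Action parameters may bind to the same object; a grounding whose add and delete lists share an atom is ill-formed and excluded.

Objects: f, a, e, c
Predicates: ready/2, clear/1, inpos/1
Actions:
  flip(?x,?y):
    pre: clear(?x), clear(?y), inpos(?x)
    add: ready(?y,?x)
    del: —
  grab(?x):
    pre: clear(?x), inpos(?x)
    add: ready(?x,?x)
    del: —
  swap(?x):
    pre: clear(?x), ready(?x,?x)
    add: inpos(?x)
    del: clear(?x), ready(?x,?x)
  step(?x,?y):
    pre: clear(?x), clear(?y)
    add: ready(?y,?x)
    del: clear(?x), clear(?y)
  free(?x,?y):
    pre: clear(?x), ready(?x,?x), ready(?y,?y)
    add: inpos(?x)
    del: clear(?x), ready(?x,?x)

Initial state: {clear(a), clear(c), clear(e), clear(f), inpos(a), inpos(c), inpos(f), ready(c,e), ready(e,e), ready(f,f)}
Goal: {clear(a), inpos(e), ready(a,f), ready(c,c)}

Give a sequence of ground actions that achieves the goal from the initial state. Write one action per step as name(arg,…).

1. flip(f,a)  →  {clear(a), clear(c), clear(e), clear(f), inpos(a), inpos(c), inpos(f), ready(a,f), ready(c,e), ready(e,e), ready(f,f)}
2. flip(c,c)  →  {clear(a), clear(c), clear(e), clear(f), inpos(a), inpos(c), inpos(f), ready(a,f), ready(c,c), ready(c,e), ready(e,e), ready(f,f)}
3. swap(e)  →  {clear(a), clear(c), clear(f), inpos(a), inpos(c), inpos(e), inpos(f), ready(a,f), ready(c,c), ready(c,e), ready(f,f)}

flip(f,a); flip(c,c); swap(e)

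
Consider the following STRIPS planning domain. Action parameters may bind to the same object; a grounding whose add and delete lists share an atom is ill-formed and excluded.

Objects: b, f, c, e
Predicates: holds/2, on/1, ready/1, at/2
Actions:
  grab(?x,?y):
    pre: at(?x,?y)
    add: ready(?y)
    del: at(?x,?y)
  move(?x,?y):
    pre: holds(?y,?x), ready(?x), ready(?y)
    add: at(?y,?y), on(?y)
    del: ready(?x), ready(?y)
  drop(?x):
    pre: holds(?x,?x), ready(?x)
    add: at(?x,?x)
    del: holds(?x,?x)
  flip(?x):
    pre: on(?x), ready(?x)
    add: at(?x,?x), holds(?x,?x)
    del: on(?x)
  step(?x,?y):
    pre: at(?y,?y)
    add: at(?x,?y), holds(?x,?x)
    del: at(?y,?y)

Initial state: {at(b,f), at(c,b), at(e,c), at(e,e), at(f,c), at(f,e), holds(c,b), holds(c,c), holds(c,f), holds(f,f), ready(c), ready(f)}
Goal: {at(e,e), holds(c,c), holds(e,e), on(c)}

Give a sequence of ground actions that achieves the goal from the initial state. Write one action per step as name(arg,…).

move(f,c); step(e,c)

1. move(f,c)  →  {at(b,f), at(c,b), at(c,c), at(e,c), at(e,e), at(f,c), at(f,e), holds(c,b), holds(c,c), holds(c,f), holds(f,f), on(c)}
2. step(e,c)  →  {at(b,f), at(c,b), at(e,c), at(e,e), at(f,c), at(f,e), holds(c,b), holds(c,c), holds(c,f), holds(e,e), holds(f,f), on(c)}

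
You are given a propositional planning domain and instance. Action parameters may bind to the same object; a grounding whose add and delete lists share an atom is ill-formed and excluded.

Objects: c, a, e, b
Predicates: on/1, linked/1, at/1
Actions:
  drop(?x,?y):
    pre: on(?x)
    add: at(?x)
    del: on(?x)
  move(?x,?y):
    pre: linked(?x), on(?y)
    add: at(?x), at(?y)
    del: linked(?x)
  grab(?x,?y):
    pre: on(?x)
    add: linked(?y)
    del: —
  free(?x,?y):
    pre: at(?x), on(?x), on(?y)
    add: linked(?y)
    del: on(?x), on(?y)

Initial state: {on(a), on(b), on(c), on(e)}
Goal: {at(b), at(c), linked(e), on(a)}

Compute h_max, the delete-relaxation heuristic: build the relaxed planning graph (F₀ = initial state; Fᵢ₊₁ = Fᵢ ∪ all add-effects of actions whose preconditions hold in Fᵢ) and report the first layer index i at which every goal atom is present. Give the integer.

1

F0 = init (4 atoms)
F1 = F0 ∪ {at(a), at(b), at(c), at(e), linked(a), linked(b), linked(c), linked(e)}  (12 atoms)
goal ⊆ F1  ⇒  h_max = 1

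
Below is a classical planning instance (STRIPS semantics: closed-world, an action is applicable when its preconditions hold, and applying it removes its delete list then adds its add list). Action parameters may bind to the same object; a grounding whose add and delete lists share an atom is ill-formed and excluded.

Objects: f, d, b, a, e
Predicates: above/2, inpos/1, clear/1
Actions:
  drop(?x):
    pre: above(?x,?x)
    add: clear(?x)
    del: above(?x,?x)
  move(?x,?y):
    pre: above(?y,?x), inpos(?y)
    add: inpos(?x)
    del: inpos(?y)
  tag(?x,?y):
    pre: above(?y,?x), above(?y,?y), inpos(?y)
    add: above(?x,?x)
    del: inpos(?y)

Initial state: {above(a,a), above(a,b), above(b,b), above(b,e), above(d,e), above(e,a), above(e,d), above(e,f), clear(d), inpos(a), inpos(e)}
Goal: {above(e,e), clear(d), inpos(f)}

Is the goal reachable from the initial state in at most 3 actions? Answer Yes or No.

1. move(f,e)  →  {above(a,a), above(a,b), above(b,b), above(b,e), above(d,e), above(e,a), above(e,d), above(e,f), clear(d), inpos(a), inpos(f)}
2. move(b,a)  →  {above(a,a), above(a,b), above(b,b), above(b,e), above(d,e), above(e,a), above(e,d), above(e,f), clear(d), inpos(b), inpos(f)}
3. tag(e,b)  →  {above(a,a), above(a,b), above(b,b), above(b,e), above(d,e), above(e,a), above(e,d), above(e,e), above(e,f), clear(d), inpos(f)}
optimal plan length = 3; 3 ≤ 3

Yes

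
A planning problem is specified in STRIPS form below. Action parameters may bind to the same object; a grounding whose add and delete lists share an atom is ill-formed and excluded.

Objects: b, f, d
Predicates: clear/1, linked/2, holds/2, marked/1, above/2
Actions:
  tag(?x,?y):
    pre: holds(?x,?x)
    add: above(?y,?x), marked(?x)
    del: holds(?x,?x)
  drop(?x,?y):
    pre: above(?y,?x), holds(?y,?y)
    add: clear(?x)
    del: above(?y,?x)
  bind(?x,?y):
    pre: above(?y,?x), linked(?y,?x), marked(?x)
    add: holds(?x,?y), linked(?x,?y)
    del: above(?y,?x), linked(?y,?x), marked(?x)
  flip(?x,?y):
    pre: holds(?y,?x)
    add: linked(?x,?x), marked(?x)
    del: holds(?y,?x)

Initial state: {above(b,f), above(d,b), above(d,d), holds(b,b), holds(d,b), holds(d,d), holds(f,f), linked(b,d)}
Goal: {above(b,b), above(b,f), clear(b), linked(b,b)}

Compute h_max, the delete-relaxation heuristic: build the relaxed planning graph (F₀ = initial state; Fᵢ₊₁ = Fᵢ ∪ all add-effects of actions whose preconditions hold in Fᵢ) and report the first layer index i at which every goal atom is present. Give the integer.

F0 = init (8 atoms)
F1 = F0 ∪ {above(b,b), above(b,d), above(d,f), above(f,b), above(f,d), above(f,f), clear(b), clear(d), clear(f), linked(b,b), linked(d,d), linked(f,f), marked(b), marked(d), marked(f)}  (23 atoms)
goal ⊆ F1  ⇒  h_max = 1

1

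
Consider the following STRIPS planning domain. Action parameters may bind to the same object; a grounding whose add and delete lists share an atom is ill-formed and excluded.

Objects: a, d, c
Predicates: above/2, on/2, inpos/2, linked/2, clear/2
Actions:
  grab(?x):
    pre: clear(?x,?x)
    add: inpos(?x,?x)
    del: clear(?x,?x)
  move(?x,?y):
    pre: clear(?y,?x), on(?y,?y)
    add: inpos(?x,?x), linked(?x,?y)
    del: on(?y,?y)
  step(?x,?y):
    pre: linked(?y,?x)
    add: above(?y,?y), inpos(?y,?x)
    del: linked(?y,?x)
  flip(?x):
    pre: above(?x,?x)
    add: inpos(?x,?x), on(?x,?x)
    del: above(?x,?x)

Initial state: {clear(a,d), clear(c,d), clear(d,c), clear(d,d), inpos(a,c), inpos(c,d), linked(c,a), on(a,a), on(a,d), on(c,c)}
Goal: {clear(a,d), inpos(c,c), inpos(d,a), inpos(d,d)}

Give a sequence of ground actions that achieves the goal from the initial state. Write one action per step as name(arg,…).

move(d,a); step(a,d); step(a,c); flip(c)

1. move(d,a)  →  {clear(a,d), clear(c,d), clear(d,c), clear(d,d), inpos(a,c), inpos(c,d), inpos(d,d), linked(c,a), linked(d,a), on(a,d), on(c,c)}
2. step(a,d)  →  {above(d,d), clear(a,d), clear(c,d), clear(d,c), clear(d,d), inpos(a,c), inpos(c,d), inpos(d,a), inpos(d,d), linked(c,a), on(a,d), on(c,c)}
3. step(a,c)  →  {above(c,c), above(d,d), clear(a,d), clear(c,d), clear(d,c), clear(d,d), inpos(a,c), inpos(c,a), inpos(c,d), inpos(d,a), inpos(d,d), on(a,d), on(c,c)}
4. flip(c)  →  {above(d,d), clear(a,d), clear(c,d), clear(d,c), clear(d,d), inpos(a,c), inpos(c,a), inpos(c,c), inpos(c,d), inpos(d,a), inpos(d,d), on(a,d), on(c,c)}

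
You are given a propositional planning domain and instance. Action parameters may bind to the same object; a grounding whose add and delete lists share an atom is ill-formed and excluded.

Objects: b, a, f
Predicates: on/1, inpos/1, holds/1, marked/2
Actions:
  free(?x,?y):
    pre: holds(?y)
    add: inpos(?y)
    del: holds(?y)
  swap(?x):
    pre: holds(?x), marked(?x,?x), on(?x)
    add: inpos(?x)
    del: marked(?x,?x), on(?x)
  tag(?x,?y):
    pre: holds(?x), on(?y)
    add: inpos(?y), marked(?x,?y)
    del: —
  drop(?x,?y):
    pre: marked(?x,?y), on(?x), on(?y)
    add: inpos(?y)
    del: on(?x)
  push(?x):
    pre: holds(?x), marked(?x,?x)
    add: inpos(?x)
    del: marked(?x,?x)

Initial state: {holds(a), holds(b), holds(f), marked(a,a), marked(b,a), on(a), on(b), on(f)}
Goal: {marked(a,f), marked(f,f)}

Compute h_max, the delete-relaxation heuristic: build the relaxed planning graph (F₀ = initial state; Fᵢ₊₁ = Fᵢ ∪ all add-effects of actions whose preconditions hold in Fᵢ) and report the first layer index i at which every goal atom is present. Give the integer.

1

F0 = init (8 atoms)
F1 = F0 ∪ {inpos(a), inpos(b), inpos(f), marked(a,b), marked(a,f), marked(b,b), marked(b,f), marked(f,a), marked(f,b), marked(f,f)}  (18 atoms)
goal ⊆ F1  ⇒  h_max = 1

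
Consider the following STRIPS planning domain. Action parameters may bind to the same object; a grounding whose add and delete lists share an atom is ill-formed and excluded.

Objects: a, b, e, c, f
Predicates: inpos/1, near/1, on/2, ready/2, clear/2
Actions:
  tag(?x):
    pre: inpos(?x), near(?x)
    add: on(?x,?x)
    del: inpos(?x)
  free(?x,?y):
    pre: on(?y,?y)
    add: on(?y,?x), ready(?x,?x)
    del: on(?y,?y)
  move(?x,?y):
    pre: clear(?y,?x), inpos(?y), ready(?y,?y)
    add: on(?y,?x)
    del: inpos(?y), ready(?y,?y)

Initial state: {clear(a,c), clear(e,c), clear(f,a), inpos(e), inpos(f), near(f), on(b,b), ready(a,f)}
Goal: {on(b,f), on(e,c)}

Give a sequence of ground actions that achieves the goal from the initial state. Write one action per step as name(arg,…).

tag(f); free(e,f); free(f,b); move(c,e)

1. tag(f)  →  {clear(a,c), clear(e,c), clear(f,a), inpos(e), near(f), on(b,b), on(f,f), ready(a,f)}
2. free(e,f)  →  {clear(a,c), clear(e,c), clear(f,a), inpos(e), near(f), on(b,b), on(f,e), ready(a,f), ready(e,e)}
3. free(f,b)  →  {clear(a,c), clear(e,c), clear(f,a), inpos(e), near(f), on(b,f), on(f,e), ready(a,f), ready(e,e), ready(f,f)}
4. move(c,e)  →  {clear(a,c), clear(e,c), clear(f,a), near(f), on(b,f), on(e,c), on(f,e), ready(a,f), ready(f,f)}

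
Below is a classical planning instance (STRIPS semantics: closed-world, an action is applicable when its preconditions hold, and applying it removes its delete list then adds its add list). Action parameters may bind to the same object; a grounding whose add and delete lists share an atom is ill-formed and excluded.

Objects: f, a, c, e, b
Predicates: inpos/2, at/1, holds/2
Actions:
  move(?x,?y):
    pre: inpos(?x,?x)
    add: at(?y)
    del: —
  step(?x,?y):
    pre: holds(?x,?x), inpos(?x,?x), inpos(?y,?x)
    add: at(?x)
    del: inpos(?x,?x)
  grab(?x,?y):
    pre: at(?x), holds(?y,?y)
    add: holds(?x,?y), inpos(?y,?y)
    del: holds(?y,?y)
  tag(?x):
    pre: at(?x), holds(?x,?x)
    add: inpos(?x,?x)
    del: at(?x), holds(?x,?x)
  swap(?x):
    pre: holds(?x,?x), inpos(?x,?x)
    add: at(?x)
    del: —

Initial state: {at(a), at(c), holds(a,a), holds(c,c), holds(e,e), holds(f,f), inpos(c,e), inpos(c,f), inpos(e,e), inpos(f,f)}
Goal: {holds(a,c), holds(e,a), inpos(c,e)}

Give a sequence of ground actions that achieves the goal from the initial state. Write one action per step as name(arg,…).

1. move(f,e)  →  {at(a), at(c), at(e), holds(a,a), holds(c,c), holds(e,e), holds(f,f), inpos(c,e), inpos(c,f), inpos(e,e), inpos(f,f)}
2. grab(a,c)  →  {at(a), at(c), at(e), holds(a,a), holds(a,c), holds(e,e), holds(f,f), inpos(c,c), inpos(c,e), inpos(c,f), inpos(e,e), inpos(f,f)}
3. grab(e,a)  →  {at(a), at(c), at(e), holds(a,c), holds(e,a), holds(e,e), holds(f,f), inpos(a,a), inpos(c,c), inpos(c,e), inpos(c,f), inpos(e,e), inpos(f,f)}

move(f,e); grab(a,c); grab(e,a)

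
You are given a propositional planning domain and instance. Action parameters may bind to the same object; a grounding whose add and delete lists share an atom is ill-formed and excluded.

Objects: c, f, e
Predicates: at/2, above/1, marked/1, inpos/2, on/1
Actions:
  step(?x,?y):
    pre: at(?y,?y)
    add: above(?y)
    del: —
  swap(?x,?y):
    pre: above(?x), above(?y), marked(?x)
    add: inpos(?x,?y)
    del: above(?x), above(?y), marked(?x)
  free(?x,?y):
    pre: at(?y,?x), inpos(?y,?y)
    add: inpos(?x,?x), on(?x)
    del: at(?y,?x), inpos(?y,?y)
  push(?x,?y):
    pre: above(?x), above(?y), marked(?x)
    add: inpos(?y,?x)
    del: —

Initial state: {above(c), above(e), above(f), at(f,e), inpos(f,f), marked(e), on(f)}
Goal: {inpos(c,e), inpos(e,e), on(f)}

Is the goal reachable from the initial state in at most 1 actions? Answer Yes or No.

1. free(e,f)  →  {above(c), above(e), above(f), inpos(e,e), marked(e), on(e), on(f)}
2. push(e,c)  →  {above(c), above(e), above(f), inpos(c,e), inpos(e,e), marked(e), on(e), on(f)}
optimal plan length = 2; 2 > 1

No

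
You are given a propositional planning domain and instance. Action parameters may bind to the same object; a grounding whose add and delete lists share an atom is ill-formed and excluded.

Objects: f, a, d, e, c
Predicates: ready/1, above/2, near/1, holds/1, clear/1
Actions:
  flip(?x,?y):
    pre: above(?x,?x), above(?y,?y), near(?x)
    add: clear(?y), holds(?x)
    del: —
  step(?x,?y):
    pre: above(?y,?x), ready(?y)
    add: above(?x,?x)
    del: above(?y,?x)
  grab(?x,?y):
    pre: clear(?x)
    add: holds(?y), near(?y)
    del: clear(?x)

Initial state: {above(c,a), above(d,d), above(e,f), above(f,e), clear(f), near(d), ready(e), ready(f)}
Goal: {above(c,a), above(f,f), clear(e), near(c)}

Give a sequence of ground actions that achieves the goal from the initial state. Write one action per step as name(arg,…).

1. step(f,e)  →  {above(c,a), above(d,d), above(f,e), above(f,f), clear(f), near(d), ready(e), ready(f)}
2. step(e,f)  →  {above(c,a), above(d,d), above(e,e), above(f,f), clear(f), near(d), ready(e), ready(f)}
3. flip(d,e)  →  {above(c,a), above(d,d), above(e,e), above(f,f), clear(e), clear(f), holds(d), near(d), ready(e), ready(f)}
4. grab(f,c)  →  {above(c,a), above(d,d), above(e,e), above(f,f), clear(e), holds(c), holds(d), near(c), near(d), ready(e), ready(f)}

step(f,e); step(e,f); flip(d,e); grab(f,c)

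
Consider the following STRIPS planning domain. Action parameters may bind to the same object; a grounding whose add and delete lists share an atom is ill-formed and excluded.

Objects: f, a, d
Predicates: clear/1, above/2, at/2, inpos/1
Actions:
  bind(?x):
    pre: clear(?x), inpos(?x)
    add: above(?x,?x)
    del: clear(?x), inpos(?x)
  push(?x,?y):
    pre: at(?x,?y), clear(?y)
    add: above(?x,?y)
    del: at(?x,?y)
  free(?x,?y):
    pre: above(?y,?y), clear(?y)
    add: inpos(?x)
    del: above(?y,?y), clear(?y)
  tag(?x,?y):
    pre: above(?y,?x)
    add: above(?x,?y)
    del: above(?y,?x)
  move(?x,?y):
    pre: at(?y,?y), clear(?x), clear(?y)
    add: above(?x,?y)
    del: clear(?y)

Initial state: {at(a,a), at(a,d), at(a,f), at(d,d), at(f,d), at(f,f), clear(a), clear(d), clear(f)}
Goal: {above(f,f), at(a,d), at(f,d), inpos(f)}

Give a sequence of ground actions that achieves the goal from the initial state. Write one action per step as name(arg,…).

1. push(f,f)  →  {above(f,f), at(a,a), at(a,d), at(a,f), at(d,d), at(f,d), clear(a), clear(d), clear(f)}
2. push(a,a)  →  {above(a,a), above(f,f), at(a,d), at(a,f), at(d,d), at(f,d), clear(a), clear(d), clear(f)}
3. free(f,a)  →  {above(f,f), at(a,d), at(a,f), at(d,d), at(f,d), clear(d), clear(f), inpos(f)}

push(f,f); push(a,a); free(f,a)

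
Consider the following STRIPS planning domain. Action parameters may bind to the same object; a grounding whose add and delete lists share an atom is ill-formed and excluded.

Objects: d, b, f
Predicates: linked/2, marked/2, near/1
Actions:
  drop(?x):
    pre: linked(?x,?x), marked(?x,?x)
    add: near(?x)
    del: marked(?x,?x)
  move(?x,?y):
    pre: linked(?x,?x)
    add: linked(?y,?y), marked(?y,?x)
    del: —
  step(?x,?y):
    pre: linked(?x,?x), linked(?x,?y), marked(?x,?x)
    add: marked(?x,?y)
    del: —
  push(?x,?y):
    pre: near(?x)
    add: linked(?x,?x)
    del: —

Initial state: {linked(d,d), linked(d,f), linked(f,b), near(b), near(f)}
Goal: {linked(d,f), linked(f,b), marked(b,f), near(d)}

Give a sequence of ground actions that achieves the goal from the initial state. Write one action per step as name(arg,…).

move(d,d); drop(d); move(d,f); move(f,b)

1. move(d,d)  →  {linked(d,d), linked(d,f), linked(f,b), marked(d,d), near(b), near(f)}
2. drop(d)  →  {linked(d,d), linked(d,f), linked(f,b), near(b), near(d), near(f)}
3. move(d,f)  →  {linked(d,d), linked(d,f), linked(f,b), linked(f,f), marked(f,d), near(b), near(d), near(f)}
4. move(f,b)  →  {linked(b,b), linked(d,d), linked(d,f), linked(f,b), linked(f,f), marked(b,f), marked(f,d), near(b), near(d), near(f)}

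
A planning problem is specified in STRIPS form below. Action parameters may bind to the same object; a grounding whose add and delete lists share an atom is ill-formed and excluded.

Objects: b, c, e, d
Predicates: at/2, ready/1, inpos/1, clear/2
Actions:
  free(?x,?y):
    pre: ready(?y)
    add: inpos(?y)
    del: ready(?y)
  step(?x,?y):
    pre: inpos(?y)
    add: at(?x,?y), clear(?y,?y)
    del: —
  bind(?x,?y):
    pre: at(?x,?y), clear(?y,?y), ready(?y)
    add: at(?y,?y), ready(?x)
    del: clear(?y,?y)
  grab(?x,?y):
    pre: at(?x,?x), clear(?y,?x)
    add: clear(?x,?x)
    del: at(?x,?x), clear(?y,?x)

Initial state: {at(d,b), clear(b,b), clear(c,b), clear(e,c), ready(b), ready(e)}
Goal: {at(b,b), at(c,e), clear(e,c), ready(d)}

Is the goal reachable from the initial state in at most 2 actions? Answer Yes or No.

1. free(b,e)  →  {at(d,b), clear(b,b), clear(c,b), clear(e,c), inpos(e), ready(b)}
2. step(c,e)  →  {at(c,e), at(d,b), clear(b,b), clear(c,b), clear(e,c), clear(e,e), inpos(e), ready(b)}
3. bind(d,b)  →  {at(b,b), at(c,e), at(d,b), clear(c,b), clear(e,c), clear(e,e), inpos(e), ready(b), ready(d)}
optimal plan length = 3; 3 > 2

No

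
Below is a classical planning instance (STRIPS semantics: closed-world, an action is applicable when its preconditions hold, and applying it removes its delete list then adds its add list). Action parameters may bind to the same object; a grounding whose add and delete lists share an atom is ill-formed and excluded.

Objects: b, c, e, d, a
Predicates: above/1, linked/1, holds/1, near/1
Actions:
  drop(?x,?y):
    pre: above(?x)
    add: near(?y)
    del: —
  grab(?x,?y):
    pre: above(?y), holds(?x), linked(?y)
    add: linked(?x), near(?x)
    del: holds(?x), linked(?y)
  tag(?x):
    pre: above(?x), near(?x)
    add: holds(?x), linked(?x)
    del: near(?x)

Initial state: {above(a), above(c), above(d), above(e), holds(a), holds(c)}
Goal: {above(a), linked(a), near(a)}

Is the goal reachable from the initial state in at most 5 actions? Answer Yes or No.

Yes

1. drop(c,c)  →  {above(a), above(c), above(d), above(e), holds(a), holds(c), near(c)}
2. tag(c)  →  {above(a), above(c), above(d), above(e), holds(a), holds(c), linked(c)}
3. grab(a,c)  →  {above(a), above(c), above(d), above(e), holds(c), linked(a), near(a)}
optimal plan length = 3; 3 ≤ 5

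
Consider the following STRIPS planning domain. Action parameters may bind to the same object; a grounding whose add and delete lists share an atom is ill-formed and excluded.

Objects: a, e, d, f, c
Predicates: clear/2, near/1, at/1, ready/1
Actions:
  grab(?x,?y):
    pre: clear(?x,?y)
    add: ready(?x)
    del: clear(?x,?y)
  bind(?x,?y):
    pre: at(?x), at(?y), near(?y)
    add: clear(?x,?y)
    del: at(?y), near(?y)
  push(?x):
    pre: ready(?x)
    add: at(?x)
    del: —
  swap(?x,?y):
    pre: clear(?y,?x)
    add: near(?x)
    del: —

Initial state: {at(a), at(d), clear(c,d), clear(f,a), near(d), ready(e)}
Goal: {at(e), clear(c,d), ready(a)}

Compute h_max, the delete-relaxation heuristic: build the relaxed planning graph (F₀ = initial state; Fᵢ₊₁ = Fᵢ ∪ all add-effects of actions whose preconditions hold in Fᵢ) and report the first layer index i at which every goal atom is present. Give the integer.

F0 = init (6 atoms)
F1 = F0 ∪ {at(e), clear(a,d), clear(d,d), near(a), ready(c), ready(f)}  (12 atoms)
F2 = F1 ∪ {at(c), at(f), clear(a,a), clear(d,a), clear(e,a), clear(e,d), ready(a), ready(d)}  (20 atoms)
goal ⊆ F2  ⇒  h_max = 2

2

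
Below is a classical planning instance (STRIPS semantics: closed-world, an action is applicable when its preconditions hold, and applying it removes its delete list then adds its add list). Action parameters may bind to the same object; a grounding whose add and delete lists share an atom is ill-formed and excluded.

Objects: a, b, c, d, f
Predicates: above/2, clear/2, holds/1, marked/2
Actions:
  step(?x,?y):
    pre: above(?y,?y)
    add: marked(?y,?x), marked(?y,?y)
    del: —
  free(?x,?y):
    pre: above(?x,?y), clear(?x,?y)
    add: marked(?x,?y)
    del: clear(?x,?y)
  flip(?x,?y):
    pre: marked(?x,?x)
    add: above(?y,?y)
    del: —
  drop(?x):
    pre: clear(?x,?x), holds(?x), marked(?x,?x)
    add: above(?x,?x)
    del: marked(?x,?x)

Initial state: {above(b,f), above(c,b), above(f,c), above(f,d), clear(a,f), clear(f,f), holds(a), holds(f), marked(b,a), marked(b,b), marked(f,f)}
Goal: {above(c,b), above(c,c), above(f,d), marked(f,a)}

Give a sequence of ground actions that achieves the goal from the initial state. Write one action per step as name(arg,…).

1. flip(b,c)  →  {above(b,f), above(c,b), above(c,c), above(f,c), above(f,d), clear(a,f), clear(f,f), holds(a), holds(f), marked(b,a), marked(b,b), marked(f,f)}
2. flip(b,f)  →  {above(b,f), above(c,b), above(c,c), above(f,c), above(f,d), above(f,f), clear(a,f), clear(f,f), holds(a), holds(f), marked(b,a), marked(b,b), marked(f,f)}
3. step(a,f)  →  {above(b,f), above(c,b), above(c,c), above(f,c), above(f,d), above(f,f), clear(a,f), clear(f,f), holds(a), holds(f), marked(b,a), marked(b,b), marked(f,a), marked(f,f)}

flip(b,c); flip(b,f); step(a,f)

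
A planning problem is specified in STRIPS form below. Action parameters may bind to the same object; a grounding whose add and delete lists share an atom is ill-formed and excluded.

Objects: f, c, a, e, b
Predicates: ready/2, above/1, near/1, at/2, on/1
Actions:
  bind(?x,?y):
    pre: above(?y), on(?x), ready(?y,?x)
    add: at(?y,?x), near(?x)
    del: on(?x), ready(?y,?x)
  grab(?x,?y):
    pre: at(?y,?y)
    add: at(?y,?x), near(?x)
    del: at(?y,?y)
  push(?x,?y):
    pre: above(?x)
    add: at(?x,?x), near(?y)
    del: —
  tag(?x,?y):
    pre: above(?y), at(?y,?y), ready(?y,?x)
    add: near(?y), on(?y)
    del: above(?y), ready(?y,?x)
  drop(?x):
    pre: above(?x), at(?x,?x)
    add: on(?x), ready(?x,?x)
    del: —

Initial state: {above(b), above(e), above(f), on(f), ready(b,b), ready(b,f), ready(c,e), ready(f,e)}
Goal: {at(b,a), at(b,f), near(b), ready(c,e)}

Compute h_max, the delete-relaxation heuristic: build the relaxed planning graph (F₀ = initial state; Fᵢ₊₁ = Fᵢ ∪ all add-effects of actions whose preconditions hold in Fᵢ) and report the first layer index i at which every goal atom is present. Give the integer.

2

F0 = init (8 atoms)
F1 = F0 ∪ {at(b,b), at(b,f), at(e,e), at(f,f), near(a), near(b), near(c), near(e), near(f)}  (17 atoms)
F2 = F1 ∪ {at(b,a), at(b,c), at(b,e), at(e,a), at(e,b), at(e,c), at(e,f), at(f,a), at(f,b), at(f,c), at(f,e), on(b), on(e), ready(e,e), ready(f,f)}  (32 atoms)
goal ⊆ F2  ⇒  h_max = 2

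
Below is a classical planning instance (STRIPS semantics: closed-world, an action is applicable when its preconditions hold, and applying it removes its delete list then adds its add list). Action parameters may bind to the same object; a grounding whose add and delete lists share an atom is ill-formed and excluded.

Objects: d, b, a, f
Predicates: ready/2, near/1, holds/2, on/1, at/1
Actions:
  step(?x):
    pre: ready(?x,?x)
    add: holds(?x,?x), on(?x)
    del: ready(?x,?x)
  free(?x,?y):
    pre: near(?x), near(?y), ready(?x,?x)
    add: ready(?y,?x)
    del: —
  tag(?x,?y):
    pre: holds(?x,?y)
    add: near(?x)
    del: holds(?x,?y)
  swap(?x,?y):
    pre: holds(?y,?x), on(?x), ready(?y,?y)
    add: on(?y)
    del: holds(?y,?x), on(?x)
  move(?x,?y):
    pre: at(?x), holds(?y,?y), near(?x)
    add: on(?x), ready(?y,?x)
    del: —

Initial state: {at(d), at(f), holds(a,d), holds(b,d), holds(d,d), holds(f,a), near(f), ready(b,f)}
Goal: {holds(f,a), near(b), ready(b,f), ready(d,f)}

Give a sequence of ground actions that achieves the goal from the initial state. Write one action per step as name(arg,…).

1. tag(b,d)  →  {at(d), at(f), holds(a,d), holds(d,d), holds(f,a), near(b), near(f), ready(b,f)}
2. move(f,d)  →  {at(d), at(f), holds(a,d), holds(d,d), holds(f,a), near(b), near(f), on(f), ready(b,f), ready(d,f)}

tag(b,d); move(f,d)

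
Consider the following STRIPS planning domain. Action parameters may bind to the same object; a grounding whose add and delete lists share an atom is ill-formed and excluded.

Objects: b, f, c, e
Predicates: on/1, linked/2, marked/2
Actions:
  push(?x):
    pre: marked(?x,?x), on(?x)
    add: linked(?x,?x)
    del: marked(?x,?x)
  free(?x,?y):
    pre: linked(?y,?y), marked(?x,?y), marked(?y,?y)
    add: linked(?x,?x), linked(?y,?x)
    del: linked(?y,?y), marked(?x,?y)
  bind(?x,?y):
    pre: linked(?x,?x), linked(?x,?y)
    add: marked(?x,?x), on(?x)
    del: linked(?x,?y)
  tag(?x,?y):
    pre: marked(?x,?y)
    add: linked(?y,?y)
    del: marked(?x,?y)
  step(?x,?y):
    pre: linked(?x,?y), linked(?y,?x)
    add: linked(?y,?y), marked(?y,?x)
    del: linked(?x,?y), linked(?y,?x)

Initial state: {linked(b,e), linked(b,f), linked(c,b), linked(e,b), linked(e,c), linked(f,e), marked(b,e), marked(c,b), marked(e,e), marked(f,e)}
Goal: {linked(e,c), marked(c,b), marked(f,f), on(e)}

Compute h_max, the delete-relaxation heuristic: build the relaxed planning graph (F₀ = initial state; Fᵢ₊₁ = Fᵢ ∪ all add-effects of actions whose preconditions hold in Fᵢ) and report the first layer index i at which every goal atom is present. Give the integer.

3

F0 = init (10 atoms)
F1 = F0 ∪ {linked(b,b), linked(e,e), marked(e,b)}  (13 atoms)
F2 = F1 ∪ {linked(e,f), linked(f,f), marked(b,b), on(b), on(e)}  (18 atoms)
F3 = F2 ∪ {linked(b,c), linked(c,c), marked(e,f), marked(f,f), on(f)}  (23 atoms)
goal ⊆ F3  ⇒  h_max = 3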